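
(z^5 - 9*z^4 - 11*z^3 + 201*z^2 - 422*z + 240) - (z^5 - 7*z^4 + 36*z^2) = -2*z^4 - 11*z^3 + 165*z^2 - 422*z + 240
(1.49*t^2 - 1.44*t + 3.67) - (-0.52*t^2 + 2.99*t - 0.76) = 2.01*t^2 - 4.43*t + 4.43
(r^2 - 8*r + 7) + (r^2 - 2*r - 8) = 2*r^2 - 10*r - 1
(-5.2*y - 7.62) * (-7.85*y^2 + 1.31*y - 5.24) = 40.82*y^3 + 53.005*y^2 + 17.2658*y + 39.9288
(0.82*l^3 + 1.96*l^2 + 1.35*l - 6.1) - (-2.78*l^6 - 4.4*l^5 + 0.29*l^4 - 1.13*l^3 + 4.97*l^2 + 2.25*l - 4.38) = 2.78*l^6 + 4.4*l^5 - 0.29*l^4 + 1.95*l^3 - 3.01*l^2 - 0.9*l - 1.72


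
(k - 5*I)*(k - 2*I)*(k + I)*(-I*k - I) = -I*k^4 - 6*k^3 - I*k^3 - 6*k^2 + 3*I*k^2 - 10*k + 3*I*k - 10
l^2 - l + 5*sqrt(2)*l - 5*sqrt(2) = (l - 1)*(l + 5*sqrt(2))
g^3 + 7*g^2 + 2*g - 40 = (g - 2)*(g + 4)*(g + 5)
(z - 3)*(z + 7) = z^2 + 4*z - 21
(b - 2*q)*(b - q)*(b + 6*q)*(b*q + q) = b^4*q + 3*b^3*q^2 + b^3*q - 16*b^2*q^3 + 3*b^2*q^2 + 12*b*q^4 - 16*b*q^3 + 12*q^4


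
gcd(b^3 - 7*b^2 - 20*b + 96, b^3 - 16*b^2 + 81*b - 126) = b - 3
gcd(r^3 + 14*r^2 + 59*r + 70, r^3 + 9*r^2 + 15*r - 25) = r + 5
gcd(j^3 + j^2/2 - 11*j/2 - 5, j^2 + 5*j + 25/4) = 1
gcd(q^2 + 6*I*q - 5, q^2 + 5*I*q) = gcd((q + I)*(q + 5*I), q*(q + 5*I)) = q + 5*I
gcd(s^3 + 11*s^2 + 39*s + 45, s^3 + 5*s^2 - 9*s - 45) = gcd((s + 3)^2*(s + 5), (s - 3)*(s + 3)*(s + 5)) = s^2 + 8*s + 15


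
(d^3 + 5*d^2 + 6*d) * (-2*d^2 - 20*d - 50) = -2*d^5 - 30*d^4 - 162*d^3 - 370*d^2 - 300*d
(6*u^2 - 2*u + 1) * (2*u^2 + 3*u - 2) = 12*u^4 + 14*u^3 - 16*u^2 + 7*u - 2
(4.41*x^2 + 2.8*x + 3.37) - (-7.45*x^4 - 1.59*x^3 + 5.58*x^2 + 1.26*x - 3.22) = 7.45*x^4 + 1.59*x^3 - 1.17*x^2 + 1.54*x + 6.59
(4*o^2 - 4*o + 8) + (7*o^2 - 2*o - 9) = 11*o^2 - 6*o - 1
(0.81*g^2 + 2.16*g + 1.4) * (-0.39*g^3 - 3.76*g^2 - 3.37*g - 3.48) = -0.3159*g^5 - 3.888*g^4 - 11.3973*g^3 - 15.362*g^2 - 12.2348*g - 4.872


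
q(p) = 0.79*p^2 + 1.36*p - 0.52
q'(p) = 1.58*p + 1.36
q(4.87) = 24.84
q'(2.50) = 5.31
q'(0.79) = 2.61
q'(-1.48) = -0.98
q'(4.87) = 9.05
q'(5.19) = 9.56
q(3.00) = 10.67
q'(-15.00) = -22.34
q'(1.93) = 4.41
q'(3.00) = 6.10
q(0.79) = 1.05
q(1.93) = 5.05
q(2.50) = 7.82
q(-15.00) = 156.83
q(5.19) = 27.82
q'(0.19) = 1.66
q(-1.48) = -0.80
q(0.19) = -0.23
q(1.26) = 2.45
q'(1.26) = 3.35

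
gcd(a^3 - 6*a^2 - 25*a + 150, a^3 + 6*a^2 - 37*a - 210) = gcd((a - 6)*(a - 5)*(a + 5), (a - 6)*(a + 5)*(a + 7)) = a^2 - a - 30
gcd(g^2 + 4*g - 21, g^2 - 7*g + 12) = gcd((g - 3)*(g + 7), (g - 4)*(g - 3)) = g - 3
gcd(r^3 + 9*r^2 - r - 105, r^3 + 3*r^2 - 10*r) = r + 5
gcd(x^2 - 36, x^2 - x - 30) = x - 6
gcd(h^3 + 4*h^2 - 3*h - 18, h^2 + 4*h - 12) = h - 2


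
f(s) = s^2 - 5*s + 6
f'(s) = 2*s - 5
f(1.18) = 1.49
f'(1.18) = -2.64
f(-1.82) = 18.41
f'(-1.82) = -8.64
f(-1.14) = 13.00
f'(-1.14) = -7.28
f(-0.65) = 9.67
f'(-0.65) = -6.30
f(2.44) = -0.25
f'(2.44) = -0.12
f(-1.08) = 12.57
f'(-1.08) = -7.16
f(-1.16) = 13.15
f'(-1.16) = -7.32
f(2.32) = -0.22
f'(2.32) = -0.36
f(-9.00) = 132.00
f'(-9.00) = -23.00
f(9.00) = 42.00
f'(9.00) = 13.00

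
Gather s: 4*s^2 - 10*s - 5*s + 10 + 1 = 4*s^2 - 15*s + 11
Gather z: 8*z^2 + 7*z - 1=8*z^2 + 7*z - 1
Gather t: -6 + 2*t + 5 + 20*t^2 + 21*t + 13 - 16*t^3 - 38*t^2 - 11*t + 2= -16*t^3 - 18*t^2 + 12*t + 14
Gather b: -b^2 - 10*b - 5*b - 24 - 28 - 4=-b^2 - 15*b - 56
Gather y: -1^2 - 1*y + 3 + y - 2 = 0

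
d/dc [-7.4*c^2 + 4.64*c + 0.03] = 4.64 - 14.8*c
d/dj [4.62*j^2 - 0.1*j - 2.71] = 9.24*j - 0.1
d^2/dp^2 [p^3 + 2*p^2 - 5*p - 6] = 6*p + 4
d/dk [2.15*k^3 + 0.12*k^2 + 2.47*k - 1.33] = 6.45*k^2 + 0.24*k + 2.47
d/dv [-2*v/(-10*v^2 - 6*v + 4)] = (5*v^2 - v*(10*v + 3) + 3*v - 2)/(5*v^2 + 3*v - 2)^2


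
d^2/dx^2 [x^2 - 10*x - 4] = 2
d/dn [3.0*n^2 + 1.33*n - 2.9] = 6.0*n + 1.33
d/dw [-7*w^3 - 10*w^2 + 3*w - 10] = -21*w^2 - 20*w + 3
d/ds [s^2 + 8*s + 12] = 2*s + 8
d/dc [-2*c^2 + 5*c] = 5 - 4*c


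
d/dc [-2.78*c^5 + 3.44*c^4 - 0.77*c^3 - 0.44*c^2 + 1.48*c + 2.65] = -13.9*c^4 + 13.76*c^3 - 2.31*c^2 - 0.88*c + 1.48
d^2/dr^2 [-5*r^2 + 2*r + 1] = -10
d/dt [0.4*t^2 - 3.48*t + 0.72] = 0.8*t - 3.48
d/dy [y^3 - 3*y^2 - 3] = 3*y*(y - 2)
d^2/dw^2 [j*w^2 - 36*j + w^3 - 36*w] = 2*j + 6*w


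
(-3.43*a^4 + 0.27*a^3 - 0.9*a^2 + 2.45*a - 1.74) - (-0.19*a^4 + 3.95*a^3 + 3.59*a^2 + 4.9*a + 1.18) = -3.24*a^4 - 3.68*a^3 - 4.49*a^2 - 2.45*a - 2.92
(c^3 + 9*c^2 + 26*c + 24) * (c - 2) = c^4 + 7*c^3 + 8*c^2 - 28*c - 48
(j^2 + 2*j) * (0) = 0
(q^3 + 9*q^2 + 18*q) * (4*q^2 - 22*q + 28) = 4*q^5 + 14*q^4 - 98*q^3 - 144*q^2 + 504*q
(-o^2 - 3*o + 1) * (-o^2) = o^4 + 3*o^3 - o^2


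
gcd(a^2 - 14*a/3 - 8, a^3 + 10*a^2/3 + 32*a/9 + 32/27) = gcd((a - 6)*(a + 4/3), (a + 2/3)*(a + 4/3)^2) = a + 4/3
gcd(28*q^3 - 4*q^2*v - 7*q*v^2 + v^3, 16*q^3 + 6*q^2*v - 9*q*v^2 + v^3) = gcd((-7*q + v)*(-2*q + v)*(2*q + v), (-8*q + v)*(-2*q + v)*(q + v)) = 2*q - v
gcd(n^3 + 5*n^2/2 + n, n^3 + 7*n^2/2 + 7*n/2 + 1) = n^2 + 5*n/2 + 1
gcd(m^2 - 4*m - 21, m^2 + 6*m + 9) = m + 3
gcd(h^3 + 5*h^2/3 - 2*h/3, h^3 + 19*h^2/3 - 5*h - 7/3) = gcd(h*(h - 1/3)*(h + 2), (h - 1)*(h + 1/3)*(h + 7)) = 1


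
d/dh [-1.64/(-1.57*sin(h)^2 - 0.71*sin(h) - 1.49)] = -(5.1496*sin(h) + 1.1644)*cos(h)/(1.57*sin(h)^2 + 0.71*sin(h) + 1.49)^2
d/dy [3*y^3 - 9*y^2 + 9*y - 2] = 9*y^2 - 18*y + 9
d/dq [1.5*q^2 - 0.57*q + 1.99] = 3.0*q - 0.57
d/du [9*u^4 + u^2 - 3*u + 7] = 36*u^3 + 2*u - 3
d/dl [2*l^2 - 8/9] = 4*l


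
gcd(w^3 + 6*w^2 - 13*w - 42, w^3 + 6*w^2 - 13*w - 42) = w^3 + 6*w^2 - 13*w - 42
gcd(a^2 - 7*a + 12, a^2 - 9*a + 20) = a - 4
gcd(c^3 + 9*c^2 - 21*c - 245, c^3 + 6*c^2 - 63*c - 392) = c^2 + 14*c + 49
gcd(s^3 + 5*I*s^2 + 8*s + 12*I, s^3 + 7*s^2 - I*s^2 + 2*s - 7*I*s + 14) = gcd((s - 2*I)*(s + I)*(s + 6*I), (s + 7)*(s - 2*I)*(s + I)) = s^2 - I*s + 2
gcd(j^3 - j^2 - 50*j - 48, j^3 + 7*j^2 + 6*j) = j^2 + 7*j + 6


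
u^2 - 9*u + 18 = (u - 6)*(u - 3)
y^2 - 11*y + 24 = (y - 8)*(y - 3)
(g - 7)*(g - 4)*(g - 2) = g^3 - 13*g^2 + 50*g - 56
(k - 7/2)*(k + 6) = k^2 + 5*k/2 - 21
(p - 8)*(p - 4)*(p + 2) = p^3 - 10*p^2 + 8*p + 64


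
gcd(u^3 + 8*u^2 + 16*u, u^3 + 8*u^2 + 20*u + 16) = u + 4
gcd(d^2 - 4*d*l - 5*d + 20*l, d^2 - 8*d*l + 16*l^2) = d - 4*l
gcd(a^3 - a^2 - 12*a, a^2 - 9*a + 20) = a - 4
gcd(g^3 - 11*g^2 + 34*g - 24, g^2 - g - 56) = 1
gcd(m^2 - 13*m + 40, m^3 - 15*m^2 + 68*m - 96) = m - 8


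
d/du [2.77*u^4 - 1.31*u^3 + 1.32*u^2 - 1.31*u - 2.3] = 11.08*u^3 - 3.93*u^2 + 2.64*u - 1.31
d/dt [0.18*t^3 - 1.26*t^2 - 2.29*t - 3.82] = 0.54*t^2 - 2.52*t - 2.29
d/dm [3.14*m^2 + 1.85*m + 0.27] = 6.28*m + 1.85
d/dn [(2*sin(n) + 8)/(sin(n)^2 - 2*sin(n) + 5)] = 2*(-8*sin(n) + cos(n)^2 + 12)*cos(n)/(sin(n)^2 - 2*sin(n) + 5)^2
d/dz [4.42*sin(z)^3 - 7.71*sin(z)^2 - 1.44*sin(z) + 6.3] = (13.26*sin(z)^2 - 15.42*sin(z) - 1.44)*cos(z)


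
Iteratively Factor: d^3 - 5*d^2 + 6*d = (d - 3)*(d^2 - 2*d) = d*(d - 3)*(d - 2)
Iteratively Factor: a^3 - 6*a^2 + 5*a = (a - 1)*(a^2 - 5*a) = a*(a - 1)*(a - 5)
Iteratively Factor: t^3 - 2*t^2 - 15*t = (t)*(t^2 - 2*t - 15) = t*(t + 3)*(t - 5)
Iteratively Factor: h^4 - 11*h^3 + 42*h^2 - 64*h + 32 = (h - 4)*(h^3 - 7*h^2 + 14*h - 8) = (h - 4)*(h - 2)*(h^2 - 5*h + 4) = (h - 4)*(h - 2)*(h - 1)*(h - 4)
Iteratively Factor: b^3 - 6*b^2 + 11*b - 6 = (b - 2)*(b^2 - 4*b + 3) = (b - 2)*(b - 1)*(b - 3)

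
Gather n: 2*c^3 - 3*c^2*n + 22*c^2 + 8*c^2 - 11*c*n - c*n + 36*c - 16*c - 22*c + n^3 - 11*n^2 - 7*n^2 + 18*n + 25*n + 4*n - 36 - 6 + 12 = 2*c^3 + 30*c^2 - 2*c + n^3 - 18*n^2 + n*(-3*c^2 - 12*c + 47) - 30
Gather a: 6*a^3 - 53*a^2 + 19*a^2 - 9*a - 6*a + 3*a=6*a^3 - 34*a^2 - 12*a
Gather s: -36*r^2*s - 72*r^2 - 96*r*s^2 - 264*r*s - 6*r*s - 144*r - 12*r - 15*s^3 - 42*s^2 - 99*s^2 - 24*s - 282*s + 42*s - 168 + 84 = -72*r^2 - 156*r - 15*s^3 + s^2*(-96*r - 141) + s*(-36*r^2 - 270*r - 264) - 84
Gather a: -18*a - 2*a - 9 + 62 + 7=60 - 20*a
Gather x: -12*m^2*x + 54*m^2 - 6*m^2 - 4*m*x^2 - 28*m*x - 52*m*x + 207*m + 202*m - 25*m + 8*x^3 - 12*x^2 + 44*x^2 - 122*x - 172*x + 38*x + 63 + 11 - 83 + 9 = 48*m^2 + 384*m + 8*x^3 + x^2*(32 - 4*m) + x*(-12*m^2 - 80*m - 256)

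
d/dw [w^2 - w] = 2*w - 1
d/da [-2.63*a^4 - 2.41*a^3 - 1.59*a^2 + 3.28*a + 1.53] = -10.52*a^3 - 7.23*a^2 - 3.18*a + 3.28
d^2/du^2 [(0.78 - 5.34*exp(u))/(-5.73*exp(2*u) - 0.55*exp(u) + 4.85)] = (175.327686*exp(4*u) - 119.267658*exp(3*u) + 883.03311*exp(2*u) - 72.69786*exp(u) + 123.5295)*exp(u)/(188.132517*exp(6*u) + 54.174285*exp(5*u) - 472.51872*exp(4*u) - 91.542275*exp(3*u) + 399.9504*exp(2*u) + 38.812125*exp(u) - 114.084125)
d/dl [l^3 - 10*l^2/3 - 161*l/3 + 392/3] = 3*l^2 - 20*l/3 - 161/3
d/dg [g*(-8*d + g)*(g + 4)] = -16*d*g - 32*d + 3*g^2 + 8*g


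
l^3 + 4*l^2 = l^2*(l + 4)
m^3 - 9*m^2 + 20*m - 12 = (m - 6)*(m - 2)*(m - 1)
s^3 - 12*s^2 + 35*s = s*(s - 7)*(s - 5)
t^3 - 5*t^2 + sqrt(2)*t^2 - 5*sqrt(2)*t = t*(t - 5)*(t + sqrt(2))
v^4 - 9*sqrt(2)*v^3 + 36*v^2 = v^2*(v - 6*sqrt(2))*(v - 3*sqrt(2))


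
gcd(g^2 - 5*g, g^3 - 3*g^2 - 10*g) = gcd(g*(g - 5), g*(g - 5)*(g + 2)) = g^2 - 5*g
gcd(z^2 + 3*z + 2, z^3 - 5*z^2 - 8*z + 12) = z + 2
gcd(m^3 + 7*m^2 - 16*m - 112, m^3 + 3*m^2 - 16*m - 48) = m^2 - 16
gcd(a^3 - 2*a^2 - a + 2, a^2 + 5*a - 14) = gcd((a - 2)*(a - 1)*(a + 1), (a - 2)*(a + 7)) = a - 2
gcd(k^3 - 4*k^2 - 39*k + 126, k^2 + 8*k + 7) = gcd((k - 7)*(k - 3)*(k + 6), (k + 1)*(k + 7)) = 1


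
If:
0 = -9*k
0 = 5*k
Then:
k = 0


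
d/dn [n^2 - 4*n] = 2*n - 4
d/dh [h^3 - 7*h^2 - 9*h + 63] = 3*h^2 - 14*h - 9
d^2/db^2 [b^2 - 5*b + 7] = 2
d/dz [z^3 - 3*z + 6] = 3*z^2 - 3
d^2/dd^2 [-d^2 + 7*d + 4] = -2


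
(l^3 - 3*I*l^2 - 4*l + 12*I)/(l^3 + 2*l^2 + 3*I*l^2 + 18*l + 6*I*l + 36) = (l - 2)/(l + 6*I)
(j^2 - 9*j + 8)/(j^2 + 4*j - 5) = (j - 8)/(j + 5)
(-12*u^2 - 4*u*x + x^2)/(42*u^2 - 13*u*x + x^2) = (2*u + x)/(-7*u + x)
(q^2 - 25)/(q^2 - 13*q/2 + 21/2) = 2*(q^2 - 25)/(2*q^2 - 13*q + 21)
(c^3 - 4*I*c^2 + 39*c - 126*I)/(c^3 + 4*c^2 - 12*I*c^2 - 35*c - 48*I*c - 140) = (c^2 + 3*I*c + 18)/(c^2 + c*(4 - 5*I) - 20*I)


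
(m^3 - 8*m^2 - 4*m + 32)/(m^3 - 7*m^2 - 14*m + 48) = (m + 2)/(m + 3)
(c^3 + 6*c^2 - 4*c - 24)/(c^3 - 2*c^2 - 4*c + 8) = (c + 6)/(c - 2)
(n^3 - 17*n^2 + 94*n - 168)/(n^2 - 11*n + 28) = n - 6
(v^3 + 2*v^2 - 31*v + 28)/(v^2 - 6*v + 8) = (v^2 + 6*v - 7)/(v - 2)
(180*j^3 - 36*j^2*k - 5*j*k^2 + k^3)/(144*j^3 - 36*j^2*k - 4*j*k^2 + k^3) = (5*j - k)/(4*j - k)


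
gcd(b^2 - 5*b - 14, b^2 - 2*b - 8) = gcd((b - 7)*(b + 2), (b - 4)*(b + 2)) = b + 2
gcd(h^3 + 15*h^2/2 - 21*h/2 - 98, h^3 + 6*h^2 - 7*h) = h + 7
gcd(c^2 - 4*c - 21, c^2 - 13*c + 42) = c - 7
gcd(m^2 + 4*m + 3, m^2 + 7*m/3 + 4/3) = m + 1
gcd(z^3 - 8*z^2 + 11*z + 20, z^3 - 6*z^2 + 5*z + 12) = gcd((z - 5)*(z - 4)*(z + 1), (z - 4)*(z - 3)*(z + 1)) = z^2 - 3*z - 4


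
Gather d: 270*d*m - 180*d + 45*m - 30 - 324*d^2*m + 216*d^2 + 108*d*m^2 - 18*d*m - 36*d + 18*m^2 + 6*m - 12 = d^2*(216 - 324*m) + d*(108*m^2 + 252*m - 216) + 18*m^2 + 51*m - 42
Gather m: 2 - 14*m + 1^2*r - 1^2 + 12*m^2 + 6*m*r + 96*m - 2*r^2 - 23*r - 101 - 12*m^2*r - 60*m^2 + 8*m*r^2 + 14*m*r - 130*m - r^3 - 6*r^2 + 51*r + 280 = m^2*(-12*r - 48) + m*(8*r^2 + 20*r - 48) - r^3 - 8*r^2 + 29*r + 180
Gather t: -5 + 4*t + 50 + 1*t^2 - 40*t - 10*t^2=-9*t^2 - 36*t + 45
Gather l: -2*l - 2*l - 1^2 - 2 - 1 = -4*l - 4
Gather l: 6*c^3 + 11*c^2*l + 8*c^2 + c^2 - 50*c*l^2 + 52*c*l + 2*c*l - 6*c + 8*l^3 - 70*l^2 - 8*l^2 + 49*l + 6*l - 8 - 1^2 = 6*c^3 + 9*c^2 - 6*c + 8*l^3 + l^2*(-50*c - 78) + l*(11*c^2 + 54*c + 55) - 9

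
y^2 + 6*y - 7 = (y - 1)*(y + 7)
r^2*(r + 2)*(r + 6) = r^4 + 8*r^3 + 12*r^2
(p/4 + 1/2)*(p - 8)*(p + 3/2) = p^3/4 - 9*p^2/8 - 25*p/4 - 6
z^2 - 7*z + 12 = (z - 4)*(z - 3)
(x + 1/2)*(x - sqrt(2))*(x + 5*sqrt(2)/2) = x^3 + x^2/2 + 3*sqrt(2)*x^2/2 - 5*x + 3*sqrt(2)*x/4 - 5/2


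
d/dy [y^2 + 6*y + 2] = 2*y + 6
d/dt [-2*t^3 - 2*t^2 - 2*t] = -6*t^2 - 4*t - 2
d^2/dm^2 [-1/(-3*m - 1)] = 18/(3*m + 1)^3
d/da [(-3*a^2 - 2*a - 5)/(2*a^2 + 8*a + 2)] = (-5*a^2 + 2*a + 9)/(a^4 + 8*a^3 + 18*a^2 + 8*a + 1)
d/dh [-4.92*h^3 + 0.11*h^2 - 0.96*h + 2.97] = -14.76*h^2 + 0.22*h - 0.96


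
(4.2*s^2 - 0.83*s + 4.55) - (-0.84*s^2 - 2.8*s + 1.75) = 5.04*s^2 + 1.97*s + 2.8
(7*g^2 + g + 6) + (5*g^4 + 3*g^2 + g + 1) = 5*g^4 + 10*g^2 + 2*g + 7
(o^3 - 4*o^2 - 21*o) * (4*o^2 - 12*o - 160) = 4*o^5 - 28*o^4 - 196*o^3 + 892*o^2 + 3360*o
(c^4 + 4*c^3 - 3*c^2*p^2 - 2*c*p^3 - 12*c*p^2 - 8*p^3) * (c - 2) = c^5 + 2*c^4 - 3*c^3*p^2 - 8*c^3 - 2*c^2*p^3 - 6*c^2*p^2 - 4*c*p^3 + 24*c*p^2 + 16*p^3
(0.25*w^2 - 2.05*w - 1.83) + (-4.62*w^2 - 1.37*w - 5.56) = -4.37*w^2 - 3.42*w - 7.39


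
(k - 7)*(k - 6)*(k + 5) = k^3 - 8*k^2 - 23*k + 210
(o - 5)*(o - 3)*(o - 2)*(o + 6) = o^4 - 4*o^3 - 29*o^2 + 156*o - 180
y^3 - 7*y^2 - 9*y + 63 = (y - 7)*(y - 3)*(y + 3)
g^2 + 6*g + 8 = (g + 2)*(g + 4)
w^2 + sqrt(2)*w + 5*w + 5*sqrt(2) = (w + 5)*(w + sqrt(2))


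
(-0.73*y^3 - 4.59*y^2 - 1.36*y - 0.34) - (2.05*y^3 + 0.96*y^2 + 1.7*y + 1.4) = -2.78*y^3 - 5.55*y^2 - 3.06*y - 1.74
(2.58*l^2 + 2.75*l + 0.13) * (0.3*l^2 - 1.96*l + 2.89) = 0.774*l^4 - 4.2318*l^3 + 2.1052*l^2 + 7.6927*l + 0.3757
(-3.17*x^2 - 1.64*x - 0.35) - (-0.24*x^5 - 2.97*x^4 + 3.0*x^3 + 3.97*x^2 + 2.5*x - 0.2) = 0.24*x^5 + 2.97*x^4 - 3.0*x^3 - 7.14*x^2 - 4.14*x - 0.15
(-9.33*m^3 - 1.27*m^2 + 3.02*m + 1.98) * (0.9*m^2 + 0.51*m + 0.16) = -8.397*m^5 - 5.9013*m^4 + 0.5775*m^3 + 3.119*m^2 + 1.493*m + 0.3168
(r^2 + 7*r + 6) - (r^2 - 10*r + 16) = 17*r - 10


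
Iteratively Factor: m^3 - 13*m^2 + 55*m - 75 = (m - 3)*(m^2 - 10*m + 25) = (m - 5)*(m - 3)*(m - 5)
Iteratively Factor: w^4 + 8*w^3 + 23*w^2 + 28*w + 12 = (w + 2)*(w^3 + 6*w^2 + 11*w + 6) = (w + 2)^2*(w^2 + 4*w + 3) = (w + 2)^2*(w + 3)*(w + 1)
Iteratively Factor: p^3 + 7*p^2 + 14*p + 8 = (p + 1)*(p^2 + 6*p + 8) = (p + 1)*(p + 2)*(p + 4)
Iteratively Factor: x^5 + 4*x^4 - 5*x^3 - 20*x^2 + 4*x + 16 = (x - 1)*(x^4 + 5*x^3 - 20*x - 16) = (x - 1)*(x + 1)*(x^3 + 4*x^2 - 4*x - 16) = (x - 1)*(x + 1)*(x + 2)*(x^2 + 2*x - 8) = (x - 1)*(x + 1)*(x + 2)*(x + 4)*(x - 2)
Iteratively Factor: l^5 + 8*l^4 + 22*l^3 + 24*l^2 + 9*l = (l + 1)*(l^4 + 7*l^3 + 15*l^2 + 9*l) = (l + 1)*(l + 3)*(l^3 + 4*l^2 + 3*l) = (l + 1)*(l + 3)^2*(l^2 + l) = l*(l + 1)*(l + 3)^2*(l + 1)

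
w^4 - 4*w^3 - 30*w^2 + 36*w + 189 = (w - 7)*(w - 3)*(w + 3)^2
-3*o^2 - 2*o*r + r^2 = (-3*o + r)*(o + r)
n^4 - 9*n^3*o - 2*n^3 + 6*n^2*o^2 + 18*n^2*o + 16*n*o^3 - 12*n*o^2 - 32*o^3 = (n - 2)*(n - 8*o)*(n - 2*o)*(n + o)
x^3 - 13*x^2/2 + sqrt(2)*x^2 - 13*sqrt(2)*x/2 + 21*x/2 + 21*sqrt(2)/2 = (x - 7/2)*(x - 3)*(x + sqrt(2))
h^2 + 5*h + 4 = (h + 1)*(h + 4)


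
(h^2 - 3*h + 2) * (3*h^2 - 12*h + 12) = 3*h^4 - 21*h^3 + 54*h^2 - 60*h + 24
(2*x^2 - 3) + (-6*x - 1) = 2*x^2 - 6*x - 4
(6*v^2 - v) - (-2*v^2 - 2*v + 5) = 8*v^2 + v - 5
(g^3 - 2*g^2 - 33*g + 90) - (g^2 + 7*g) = g^3 - 3*g^2 - 40*g + 90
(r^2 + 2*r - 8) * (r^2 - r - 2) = r^4 + r^3 - 12*r^2 + 4*r + 16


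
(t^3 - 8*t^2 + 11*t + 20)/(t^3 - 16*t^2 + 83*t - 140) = (t + 1)/(t - 7)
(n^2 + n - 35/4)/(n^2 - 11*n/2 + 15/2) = (n + 7/2)/(n - 3)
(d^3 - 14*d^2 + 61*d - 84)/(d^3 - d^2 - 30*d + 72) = (d - 7)/(d + 6)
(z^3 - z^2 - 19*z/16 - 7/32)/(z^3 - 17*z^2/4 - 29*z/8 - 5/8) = (z - 7/4)/(z - 5)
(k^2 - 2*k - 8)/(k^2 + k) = (k^2 - 2*k - 8)/(k*(k + 1))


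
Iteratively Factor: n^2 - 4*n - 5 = (n - 5)*(n + 1)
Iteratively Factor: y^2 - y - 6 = (y - 3)*(y + 2)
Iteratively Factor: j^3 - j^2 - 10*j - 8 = (j - 4)*(j^2 + 3*j + 2) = (j - 4)*(j + 2)*(j + 1)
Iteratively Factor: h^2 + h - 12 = (h + 4)*(h - 3)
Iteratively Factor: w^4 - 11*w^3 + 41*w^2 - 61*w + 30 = (w - 3)*(w^3 - 8*w^2 + 17*w - 10) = (w - 5)*(w - 3)*(w^2 - 3*w + 2) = (w - 5)*(w - 3)*(w - 1)*(w - 2)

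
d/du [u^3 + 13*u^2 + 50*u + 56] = 3*u^2 + 26*u + 50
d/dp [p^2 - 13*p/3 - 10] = 2*p - 13/3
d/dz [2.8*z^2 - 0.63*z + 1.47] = 5.6*z - 0.63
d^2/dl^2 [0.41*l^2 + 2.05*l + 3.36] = 0.820000000000000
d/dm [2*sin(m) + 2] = 2*cos(m)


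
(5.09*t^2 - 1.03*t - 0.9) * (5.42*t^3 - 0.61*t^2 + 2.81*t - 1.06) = 27.5878*t^5 - 8.6875*t^4 + 10.0532*t^3 - 7.7407*t^2 - 1.4372*t + 0.954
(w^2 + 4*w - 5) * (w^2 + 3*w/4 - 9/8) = w^4 + 19*w^3/4 - 25*w^2/8 - 33*w/4 + 45/8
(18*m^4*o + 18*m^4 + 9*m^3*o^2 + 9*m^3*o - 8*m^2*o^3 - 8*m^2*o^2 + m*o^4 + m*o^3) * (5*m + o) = 90*m^5*o + 90*m^5 + 63*m^4*o^2 + 63*m^4*o - 31*m^3*o^3 - 31*m^3*o^2 - 3*m^2*o^4 - 3*m^2*o^3 + m*o^5 + m*o^4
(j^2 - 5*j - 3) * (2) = 2*j^2 - 10*j - 6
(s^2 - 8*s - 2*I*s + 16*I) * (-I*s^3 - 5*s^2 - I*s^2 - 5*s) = -I*s^5 - 7*s^4 + 7*I*s^4 + 49*s^3 + 18*I*s^3 + 56*s^2 - 70*I*s^2 - 80*I*s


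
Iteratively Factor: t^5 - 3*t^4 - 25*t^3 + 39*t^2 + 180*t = (t + 3)*(t^4 - 6*t^3 - 7*t^2 + 60*t) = (t - 4)*(t + 3)*(t^3 - 2*t^2 - 15*t) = t*(t - 4)*(t + 3)*(t^2 - 2*t - 15) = t*(t - 5)*(t - 4)*(t + 3)*(t + 3)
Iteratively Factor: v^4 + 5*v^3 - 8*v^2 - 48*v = (v)*(v^3 + 5*v^2 - 8*v - 48) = v*(v + 4)*(v^2 + v - 12) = v*(v - 3)*(v + 4)*(v + 4)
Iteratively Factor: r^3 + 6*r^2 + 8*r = (r + 4)*(r^2 + 2*r) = (r + 2)*(r + 4)*(r)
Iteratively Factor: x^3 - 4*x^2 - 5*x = (x + 1)*(x^2 - 5*x) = (x - 5)*(x + 1)*(x)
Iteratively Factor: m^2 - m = (m)*(m - 1)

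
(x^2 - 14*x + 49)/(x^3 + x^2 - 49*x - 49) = (x - 7)/(x^2 + 8*x + 7)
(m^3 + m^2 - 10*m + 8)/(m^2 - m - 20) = (m^2 - 3*m + 2)/(m - 5)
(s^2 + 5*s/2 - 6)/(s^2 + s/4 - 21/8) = 4*(s + 4)/(4*s + 7)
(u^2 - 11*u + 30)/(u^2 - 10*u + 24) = (u - 5)/(u - 4)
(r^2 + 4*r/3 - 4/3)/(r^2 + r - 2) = (r - 2/3)/(r - 1)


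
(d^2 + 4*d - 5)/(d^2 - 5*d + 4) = (d + 5)/(d - 4)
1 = 1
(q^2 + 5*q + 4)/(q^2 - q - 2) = (q + 4)/(q - 2)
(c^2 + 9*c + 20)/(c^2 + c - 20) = (c + 4)/(c - 4)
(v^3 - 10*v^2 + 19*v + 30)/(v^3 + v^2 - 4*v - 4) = (v^2 - 11*v + 30)/(v^2 - 4)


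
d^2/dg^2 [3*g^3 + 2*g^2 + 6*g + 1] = 18*g + 4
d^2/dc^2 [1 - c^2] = -2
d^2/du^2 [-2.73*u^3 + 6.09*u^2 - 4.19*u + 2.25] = 12.18 - 16.38*u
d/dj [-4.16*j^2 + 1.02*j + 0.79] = 1.02 - 8.32*j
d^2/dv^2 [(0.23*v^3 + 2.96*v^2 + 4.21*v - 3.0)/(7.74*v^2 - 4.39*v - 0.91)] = (1.4210854715202e-14*v^5 - 2.27373675443232e-13*v^4 + 717.680434*v^3 - 947.733054*v^2 + 790.673862*v - 186.627706)/(463.684824*v^6 - 788.983092*v^5 + 283.950414*v^4 + 100.918637*v^3 - 33.384351*v^2 - 10.906077*v - 0.753571)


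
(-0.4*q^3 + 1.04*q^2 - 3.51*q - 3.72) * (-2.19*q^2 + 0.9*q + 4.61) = 0.876*q^5 - 2.6376*q^4 + 6.7789*q^3 + 9.7822*q^2 - 19.5291*q - 17.1492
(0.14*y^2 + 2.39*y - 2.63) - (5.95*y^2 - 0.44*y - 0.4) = -5.81*y^2 + 2.83*y - 2.23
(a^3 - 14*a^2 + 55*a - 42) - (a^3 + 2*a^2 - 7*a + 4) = -16*a^2 + 62*a - 46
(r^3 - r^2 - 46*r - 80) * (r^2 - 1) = r^5 - r^4 - 47*r^3 - 79*r^2 + 46*r + 80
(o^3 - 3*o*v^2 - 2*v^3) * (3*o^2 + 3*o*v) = 3*o^5 + 3*o^4*v - 9*o^3*v^2 - 15*o^2*v^3 - 6*o*v^4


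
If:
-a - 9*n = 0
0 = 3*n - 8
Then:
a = -24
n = 8/3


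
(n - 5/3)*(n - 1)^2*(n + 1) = n^4 - 8*n^3/3 + 2*n^2/3 + 8*n/3 - 5/3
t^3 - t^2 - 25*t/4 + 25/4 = (t - 5/2)*(t - 1)*(t + 5/2)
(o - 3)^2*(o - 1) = o^3 - 7*o^2 + 15*o - 9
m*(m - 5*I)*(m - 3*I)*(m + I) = m^4 - 7*I*m^3 - 7*m^2 - 15*I*m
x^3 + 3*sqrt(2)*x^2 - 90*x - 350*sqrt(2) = (x - 7*sqrt(2))*(x + 5*sqrt(2))^2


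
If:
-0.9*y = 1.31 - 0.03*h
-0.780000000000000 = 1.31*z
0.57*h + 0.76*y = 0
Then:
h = 1.86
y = -1.39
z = -0.60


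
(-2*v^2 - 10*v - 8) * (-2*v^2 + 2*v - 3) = 4*v^4 + 16*v^3 + 2*v^2 + 14*v + 24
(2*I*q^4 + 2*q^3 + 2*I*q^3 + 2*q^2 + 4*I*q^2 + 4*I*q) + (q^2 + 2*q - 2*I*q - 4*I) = 2*I*q^4 + 2*q^3 + 2*I*q^3 + 3*q^2 + 4*I*q^2 + 2*q + 2*I*q - 4*I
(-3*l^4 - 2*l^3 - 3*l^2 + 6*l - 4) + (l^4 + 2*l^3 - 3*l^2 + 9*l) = -2*l^4 - 6*l^2 + 15*l - 4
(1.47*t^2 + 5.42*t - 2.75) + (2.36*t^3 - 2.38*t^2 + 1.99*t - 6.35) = 2.36*t^3 - 0.91*t^2 + 7.41*t - 9.1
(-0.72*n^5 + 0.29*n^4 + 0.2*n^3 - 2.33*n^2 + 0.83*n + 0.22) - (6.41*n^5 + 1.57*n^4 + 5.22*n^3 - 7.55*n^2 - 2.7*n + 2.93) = -7.13*n^5 - 1.28*n^4 - 5.02*n^3 + 5.22*n^2 + 3.53*n - 2.71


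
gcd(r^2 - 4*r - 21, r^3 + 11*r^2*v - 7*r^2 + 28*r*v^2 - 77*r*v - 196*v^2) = r - 7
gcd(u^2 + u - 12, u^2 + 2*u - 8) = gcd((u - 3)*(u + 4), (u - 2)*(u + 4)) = u + 4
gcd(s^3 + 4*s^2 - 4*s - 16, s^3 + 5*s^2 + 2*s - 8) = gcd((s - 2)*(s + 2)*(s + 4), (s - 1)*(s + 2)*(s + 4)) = s^2 + 6*s + 8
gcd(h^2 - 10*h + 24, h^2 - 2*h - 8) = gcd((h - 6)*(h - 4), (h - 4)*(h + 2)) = h - 4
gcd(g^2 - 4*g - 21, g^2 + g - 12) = 1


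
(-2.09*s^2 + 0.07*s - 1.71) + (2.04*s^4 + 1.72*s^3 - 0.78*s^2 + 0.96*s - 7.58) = 2.04*s^4 + 1.72*s^3 - 2.87*s^2 + 1.03*s - 9.29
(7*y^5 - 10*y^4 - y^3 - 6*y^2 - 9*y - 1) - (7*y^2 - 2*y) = 7*y^5 - 10*y^4 - y^3 - 13*y^2 - 7*y - 1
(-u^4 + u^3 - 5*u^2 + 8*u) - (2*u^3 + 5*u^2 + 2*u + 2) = -u^4 - u^3 - 10*u^2 + 6*u - 2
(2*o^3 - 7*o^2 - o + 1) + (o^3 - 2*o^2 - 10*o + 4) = 3*o^3 - 9*o^2 - 11*o + 5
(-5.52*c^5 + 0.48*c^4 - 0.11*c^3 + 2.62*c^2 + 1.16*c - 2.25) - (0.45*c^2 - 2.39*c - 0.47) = -5.52*c^5 + 0.48*c^4 - 0.11*c^3 + 2.17*c^2 + 3.55*c - 1.78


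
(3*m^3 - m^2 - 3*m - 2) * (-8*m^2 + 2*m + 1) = -24*m^5 + 14*m^4 + 25*m^3 + 9*m^2 - 7*m - 2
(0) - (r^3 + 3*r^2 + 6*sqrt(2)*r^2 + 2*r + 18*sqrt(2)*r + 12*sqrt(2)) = -r^3 - 6*sqrt(2)*r^2 - 3*r^2 - 18*sqrt(2)*r - 2*r - 12*sqrt(2)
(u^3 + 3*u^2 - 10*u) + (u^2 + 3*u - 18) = u^3 + 4*u^2 - 7*u - 18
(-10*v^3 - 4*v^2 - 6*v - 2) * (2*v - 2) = -20*v^4 + 12*v^3 - 4*v^2 + 8*v + 4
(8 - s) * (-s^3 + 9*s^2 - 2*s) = s^4 - 17*s^3 + 74*s^2 - 16*s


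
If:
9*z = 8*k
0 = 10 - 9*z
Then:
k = 5/4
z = 10/9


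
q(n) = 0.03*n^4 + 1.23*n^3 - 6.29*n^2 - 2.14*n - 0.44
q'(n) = 0.12*n^3 + 3.69*n^2 - 12.58*n - 2.14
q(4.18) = -20.30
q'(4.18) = 18.51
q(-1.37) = -12.37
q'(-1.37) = 21.71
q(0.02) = -0.49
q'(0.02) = -2.39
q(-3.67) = -132.66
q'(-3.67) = 87.80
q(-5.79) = -403.95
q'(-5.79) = 171.11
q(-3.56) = -123.22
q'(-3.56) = 84.00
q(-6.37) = -510.57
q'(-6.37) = 196.71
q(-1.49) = -15.14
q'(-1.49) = 24.40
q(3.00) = -27.83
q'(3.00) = -3.43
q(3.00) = -27.83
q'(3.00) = -3.43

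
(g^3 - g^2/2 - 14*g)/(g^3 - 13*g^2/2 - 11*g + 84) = g/(g - 6)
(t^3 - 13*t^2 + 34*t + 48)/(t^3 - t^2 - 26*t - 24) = (t - 8)/(t + 4)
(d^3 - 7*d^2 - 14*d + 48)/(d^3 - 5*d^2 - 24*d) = (d - 2)/d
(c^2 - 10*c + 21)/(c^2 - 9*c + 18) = (c - 7)/(c - 6)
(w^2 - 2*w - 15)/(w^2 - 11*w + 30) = (w + 3)/(w - 6)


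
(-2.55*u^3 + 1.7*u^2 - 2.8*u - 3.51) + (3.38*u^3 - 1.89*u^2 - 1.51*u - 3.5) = 0.83*u^3 - 0.19*u^2 - 4.31*u - 7.01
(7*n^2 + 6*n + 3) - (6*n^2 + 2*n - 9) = n^2 + 4*n + 12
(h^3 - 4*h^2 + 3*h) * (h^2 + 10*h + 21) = h^5 + 6*h^4 - 16*h^3 - 54*h^2 + 63*h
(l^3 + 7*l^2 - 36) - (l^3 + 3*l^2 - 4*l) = 4*l^2 + 4*l - 36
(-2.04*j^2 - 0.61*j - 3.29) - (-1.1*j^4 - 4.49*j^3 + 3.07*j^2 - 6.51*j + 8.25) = 1.1*j^4 + 4.49*j^3 - 5.11*j^2 + 5.9*j - 11.54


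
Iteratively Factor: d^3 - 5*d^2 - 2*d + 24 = (d + 2)*(d^2 - 7*d + 12) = (d - 3)*(d + 2)*(d - 4)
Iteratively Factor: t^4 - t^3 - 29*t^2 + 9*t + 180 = (t - 5)*(t^3 + 4*t^2 - 9*t - 36) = (t - 5)*(t - 3)*(t^2 + 7*t + 12) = (t - 5)*(t - 3)*(t + 3)*(t + 4)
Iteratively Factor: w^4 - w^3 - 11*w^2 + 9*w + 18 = (w + 1)*(w^3 - 2*w^2 - 9*w + 18) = (w - 3)*(w + 1)*(w^2 + w - 6) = (w - 3)*(w + 1)*(w + 3)*(w - 2)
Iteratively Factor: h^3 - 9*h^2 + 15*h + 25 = (h - 5)*(h^2 - 4*h - 5) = (h - 5)^2*(h + 1)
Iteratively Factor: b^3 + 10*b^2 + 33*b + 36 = (b + 4)*(b^2 + 6*b + 9) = (b + 3)*(b + 4)*(b + 3)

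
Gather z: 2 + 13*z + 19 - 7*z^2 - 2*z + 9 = -7*z^2 + 11*z + 30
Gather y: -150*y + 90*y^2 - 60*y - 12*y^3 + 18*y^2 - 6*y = -12*y^3 + 108*y^2 - 216*y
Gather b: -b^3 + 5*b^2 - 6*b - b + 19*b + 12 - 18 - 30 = -b^3 + 5*b^2 + 12*b - 36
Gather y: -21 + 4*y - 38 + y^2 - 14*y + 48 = y^2 - 10*y - 11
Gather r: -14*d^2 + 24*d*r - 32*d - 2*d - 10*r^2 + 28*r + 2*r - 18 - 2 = -14*d^2 - 34*d - 10*r^2 + r*(24*d + 30) - 20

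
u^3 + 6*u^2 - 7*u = u*(u - 1)*(u + 7)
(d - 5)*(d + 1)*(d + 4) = d^3 - 21*d - 20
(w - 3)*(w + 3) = w^2 - 9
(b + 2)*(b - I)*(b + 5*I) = b^3 + 2*b^2 + 4*I*b^2 + 5*b + 8*I*b + 10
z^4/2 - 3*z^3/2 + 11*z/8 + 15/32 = (z/2 + 1/4)*(z - 5/2)*(z - 3/2)*(z + 1/2)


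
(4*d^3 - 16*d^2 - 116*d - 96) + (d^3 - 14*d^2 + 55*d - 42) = 5*d^3 - 30*d^2 - 61*d - 138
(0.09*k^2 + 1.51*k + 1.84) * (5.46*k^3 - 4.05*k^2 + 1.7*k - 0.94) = 0.4914*k^5 + 7.8801*k^4 + 4.0839*k^3 - 4.9696*k^2 + 1.7086*k - 1.7296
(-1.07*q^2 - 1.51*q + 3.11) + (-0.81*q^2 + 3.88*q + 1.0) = -1.88*q^2 + 2.37*q + 4.11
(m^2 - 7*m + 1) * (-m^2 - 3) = -m^4 + 7*m^3 - 4*m^2 + 21*m - 3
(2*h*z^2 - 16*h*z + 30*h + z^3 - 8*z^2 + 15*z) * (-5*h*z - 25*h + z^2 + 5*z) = -10*h^2*z^3 + 30*h^2*z^2 + 250*h^2*z - 750*h^2 - 3*h*z^4 + 9*h*z^3 + 75*h*z^2 - 225*h*z + z^5 - 3*z^4 - 25*z^3 + 75*z^2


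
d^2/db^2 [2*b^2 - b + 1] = 4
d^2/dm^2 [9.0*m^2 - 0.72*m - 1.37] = 18.0000000000000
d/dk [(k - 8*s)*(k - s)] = 2*k - 9*s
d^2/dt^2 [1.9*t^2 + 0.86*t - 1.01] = 3.80000000000000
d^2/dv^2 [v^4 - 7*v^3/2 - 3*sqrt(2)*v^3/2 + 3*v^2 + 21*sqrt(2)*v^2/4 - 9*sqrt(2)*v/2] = 12*v^2 - 21*v - 9*sqrt(2)*v + 6 + 21*sqrt(2)/2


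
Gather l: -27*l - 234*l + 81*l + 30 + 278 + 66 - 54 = 320 - 180*l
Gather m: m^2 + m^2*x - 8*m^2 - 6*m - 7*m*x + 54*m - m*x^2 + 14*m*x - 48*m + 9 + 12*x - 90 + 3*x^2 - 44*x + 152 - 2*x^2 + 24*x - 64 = m^2*(x - 7) + m*(-x^2 + 7*x) + x^2 - 8*x + 7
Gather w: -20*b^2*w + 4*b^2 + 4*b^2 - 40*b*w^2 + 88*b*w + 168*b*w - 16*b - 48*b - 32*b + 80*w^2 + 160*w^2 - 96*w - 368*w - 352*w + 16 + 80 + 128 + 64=8*b^2 - 96*b + w^2*(240 - 40*b) + w*(-20*b^2 + 256*b - 816) + 288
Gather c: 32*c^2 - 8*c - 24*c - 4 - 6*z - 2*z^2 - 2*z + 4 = 32*c^2 - 32*c - 2*z^2 - 8*z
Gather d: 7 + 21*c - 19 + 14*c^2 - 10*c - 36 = 14*c^2 + 11*c - 48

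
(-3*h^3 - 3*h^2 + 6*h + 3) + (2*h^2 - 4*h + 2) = -3*h^3 - h^2 + 2*h + 5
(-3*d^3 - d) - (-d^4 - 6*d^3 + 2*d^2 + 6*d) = d^4 + 3*d^3 - 2*d^2 - 7*d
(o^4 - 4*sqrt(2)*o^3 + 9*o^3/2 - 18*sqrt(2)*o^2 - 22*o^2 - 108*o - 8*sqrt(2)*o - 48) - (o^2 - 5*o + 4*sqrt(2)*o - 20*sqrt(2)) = o^4 - 4*sqrt(2)*o^3 + 9*o^3/2 - 18*sqrt(2)*o^2 - 23*o^2 - 103*o - 12*sqrt(2)*o - 48 + 20*sqrt(2)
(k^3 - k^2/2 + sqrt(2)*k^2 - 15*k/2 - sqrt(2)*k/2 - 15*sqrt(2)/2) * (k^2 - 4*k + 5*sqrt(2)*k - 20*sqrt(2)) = k^5 - 9*k^4/2 + 6*sqrt(2)*k^4 - 27*sqrt(2)*k^3 + 9*k^3/2 - 33*sqrt(2)*k^2 - 15*k^2 - 55*k + 180*sqrt(2)*k + 300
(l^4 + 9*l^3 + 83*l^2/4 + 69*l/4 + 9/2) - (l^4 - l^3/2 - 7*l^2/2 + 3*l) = 19*l^3/2 + 97*l^2/4 + 57*l/4 + 9/2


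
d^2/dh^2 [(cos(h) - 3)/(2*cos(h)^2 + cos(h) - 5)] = (-36*sin(h)^4*cos(h) + 50*sin(h)^4 - 146*sin(h)^2 - 19*cos(h)/2 - 33*cos(3*h)/2 + 2*cos(5*h) + 40)/(-2*sin(h)^2 + cos(h) - 3)^3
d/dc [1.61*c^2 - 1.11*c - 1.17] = 3.22*c - 1.11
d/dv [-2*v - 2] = -2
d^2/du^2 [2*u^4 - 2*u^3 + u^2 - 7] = 24*u^2 - 12*u + 2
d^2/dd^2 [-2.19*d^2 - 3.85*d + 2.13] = -4.38000000000000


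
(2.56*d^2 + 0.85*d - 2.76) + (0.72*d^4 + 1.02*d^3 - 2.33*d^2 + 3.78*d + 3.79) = 0.72*d^4 + 1.02*d^3 + 0.23*d^2 + 4.63*d + 1.03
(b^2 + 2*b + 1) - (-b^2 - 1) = 2*b^2 + 2*b + 2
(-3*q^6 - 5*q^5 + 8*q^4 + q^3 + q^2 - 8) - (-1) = -3*q^6 - 5*q^5 + 8*q^4 + q^3 + q^2 - 7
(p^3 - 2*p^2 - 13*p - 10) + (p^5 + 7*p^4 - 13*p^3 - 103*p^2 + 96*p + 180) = p^5 + 7*p^4 - 12*p^3 - 105*p^2 + 83*p + 170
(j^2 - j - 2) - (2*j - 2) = j^2 - 3*j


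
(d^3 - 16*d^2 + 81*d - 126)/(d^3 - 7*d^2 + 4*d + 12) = (d^2 - 10*d + 21)/(d^2 - d - 2)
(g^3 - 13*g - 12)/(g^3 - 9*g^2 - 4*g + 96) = (g + 1)/(g - 8)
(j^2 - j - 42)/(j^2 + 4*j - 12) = (j - 7)/(j - 2)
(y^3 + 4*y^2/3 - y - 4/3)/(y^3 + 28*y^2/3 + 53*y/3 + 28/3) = (y - 1)/(y + 7)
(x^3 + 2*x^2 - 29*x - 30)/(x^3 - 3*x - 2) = (x^2 + x - 30)/(x^2 - x - 2)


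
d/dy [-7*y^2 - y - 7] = -14*y - 1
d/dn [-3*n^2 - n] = -6*n - 1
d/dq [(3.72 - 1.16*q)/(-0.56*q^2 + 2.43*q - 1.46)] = (-0.6496*q^2 + 4.1664*q - 7.346)/(0.3136*q^4 - 2.7216*q^3 + 7.5401*q^2 - 7.0956*q + 2.1316)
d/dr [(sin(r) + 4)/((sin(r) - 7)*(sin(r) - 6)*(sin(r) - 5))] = 2*(-sin(r)^3 + 3*sin(r)^2 + 72*sin(r) - 319)*cos(r)/((sin(r) - 7)^2*(sin(r) - 6)^2*(sin(r) - 5)^2)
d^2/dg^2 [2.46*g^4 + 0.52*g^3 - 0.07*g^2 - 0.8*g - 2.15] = 29.52*g^2 + 3.12*g - 0.14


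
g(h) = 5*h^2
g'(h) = 10*h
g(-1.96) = 19.21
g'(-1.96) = -19.60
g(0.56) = 1.57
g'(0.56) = 5.60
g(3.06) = 46.82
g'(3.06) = 30.60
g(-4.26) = 90.74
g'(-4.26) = -42.60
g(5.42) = 146.88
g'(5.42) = 54.20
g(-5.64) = 159.05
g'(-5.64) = -56.40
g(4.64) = 107.65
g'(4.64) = 46.40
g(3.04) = 46.21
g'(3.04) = 30.40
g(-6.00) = 180.00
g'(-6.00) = -60.00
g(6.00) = 180.00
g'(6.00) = 60.00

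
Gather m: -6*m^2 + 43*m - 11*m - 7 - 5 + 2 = -6*m^2 + 32*m - 10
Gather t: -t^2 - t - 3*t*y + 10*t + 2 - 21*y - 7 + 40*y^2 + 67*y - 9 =-t^2 + t*(9 - 3*y) + 40*y^2 + 46*y - 14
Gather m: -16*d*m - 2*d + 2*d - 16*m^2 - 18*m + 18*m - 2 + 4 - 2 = -16*d*m - 16*m^2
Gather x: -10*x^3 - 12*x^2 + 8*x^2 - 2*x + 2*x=-10*x^3 - 4*x^2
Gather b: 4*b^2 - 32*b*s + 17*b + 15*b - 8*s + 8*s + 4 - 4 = 4*b^2 + b*(32 - 32*s)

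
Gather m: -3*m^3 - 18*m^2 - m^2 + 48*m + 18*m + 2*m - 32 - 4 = -3*m^3 - 19*m^2 + 68*m - 36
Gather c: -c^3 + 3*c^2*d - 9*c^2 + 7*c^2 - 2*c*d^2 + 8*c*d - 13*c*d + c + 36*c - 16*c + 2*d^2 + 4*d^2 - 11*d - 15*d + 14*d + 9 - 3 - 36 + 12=-c^3 + c^2*(3*d - 2) + c*(-2*d^2 - 5*d + 21) + 6*d^2 - 12*d - 18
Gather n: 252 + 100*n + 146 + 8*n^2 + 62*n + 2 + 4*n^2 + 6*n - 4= 12*n^2 + 168*n + 396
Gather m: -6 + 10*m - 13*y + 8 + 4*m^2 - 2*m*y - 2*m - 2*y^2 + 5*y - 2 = 4*m^2 + m*(8 - 2*y) - 2*y^2 - 8*y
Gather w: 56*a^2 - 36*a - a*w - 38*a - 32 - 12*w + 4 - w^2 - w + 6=56*a^2 - 74*a - w^2 + w*(-a - 13) - 22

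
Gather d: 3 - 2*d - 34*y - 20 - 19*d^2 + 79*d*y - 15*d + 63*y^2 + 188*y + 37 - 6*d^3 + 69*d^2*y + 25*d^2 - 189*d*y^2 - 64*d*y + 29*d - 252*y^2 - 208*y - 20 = -6*d^3 + d^2*(69*y + 6) + d*(-189*y^2 + 15*y + 12) - 189*y^2 - 54*y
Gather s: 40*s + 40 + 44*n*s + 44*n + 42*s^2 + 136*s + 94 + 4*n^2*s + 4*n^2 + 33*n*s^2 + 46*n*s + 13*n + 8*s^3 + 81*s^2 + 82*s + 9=4*n^2 + 57*n + 8*s^3 + s^2*(33*n + 123) + s*(4*n^2 + 90*n + 258) + 143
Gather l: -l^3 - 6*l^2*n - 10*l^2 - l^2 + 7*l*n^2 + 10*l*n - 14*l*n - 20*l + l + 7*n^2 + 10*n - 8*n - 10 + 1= -l^3 + l^2*(-6*n - 11) + l*(7*n^2 - 4*n - 19) + 7*n^2 + 2*n - 9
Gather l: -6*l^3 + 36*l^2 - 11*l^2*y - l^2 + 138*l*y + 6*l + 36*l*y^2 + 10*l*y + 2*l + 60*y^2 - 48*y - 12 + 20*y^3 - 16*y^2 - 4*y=-6*l^3 + l^2*(35 - 11*y) + l*(36*y^2 + 148*y + 8) + 20*y^3 + 44*y^2 - 52*y - 12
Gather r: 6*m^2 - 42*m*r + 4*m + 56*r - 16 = 6*m^2 + 4*m + r*(56 - 42*m) - 16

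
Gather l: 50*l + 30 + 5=50*l + 35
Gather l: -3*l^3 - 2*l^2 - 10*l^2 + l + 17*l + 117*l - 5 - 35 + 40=-3*l^3 - 12*l^2 + 135*l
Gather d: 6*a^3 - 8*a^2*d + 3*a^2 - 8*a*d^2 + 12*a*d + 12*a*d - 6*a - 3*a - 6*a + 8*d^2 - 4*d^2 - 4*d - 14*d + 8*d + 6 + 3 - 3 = 6*a^3 + 3*a^2 - 15*a + d^2*(4 - 8*a) + d*(-8*a^2 + 24*a - 10) + 6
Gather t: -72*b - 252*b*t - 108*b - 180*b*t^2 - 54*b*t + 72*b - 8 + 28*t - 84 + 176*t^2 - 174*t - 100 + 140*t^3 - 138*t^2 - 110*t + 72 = -108*b + 140*t^3 + t^2*(38 - 180*b) + t*(-306*b - 256) - 120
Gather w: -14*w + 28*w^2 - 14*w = 28*w^2 - 28*w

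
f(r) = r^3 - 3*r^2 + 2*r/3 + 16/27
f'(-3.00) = 45.67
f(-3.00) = -55.41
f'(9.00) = 189.67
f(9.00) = 492.59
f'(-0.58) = 5.16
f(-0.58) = -1.00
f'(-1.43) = 15.38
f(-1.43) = -9.42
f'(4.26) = 29.55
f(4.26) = 26.30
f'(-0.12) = 1.43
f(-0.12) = 0.47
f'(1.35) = -1.97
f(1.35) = -1.51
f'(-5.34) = 118.25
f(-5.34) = -240.79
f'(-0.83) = 7.71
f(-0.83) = -2.60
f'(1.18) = -2.24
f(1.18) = -1.15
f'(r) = 3*r^2 - 6*r + 2/3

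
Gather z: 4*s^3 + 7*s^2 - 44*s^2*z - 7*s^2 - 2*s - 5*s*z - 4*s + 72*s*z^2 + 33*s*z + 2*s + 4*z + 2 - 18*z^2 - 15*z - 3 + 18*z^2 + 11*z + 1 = 4*s^3 + 72*s*z^2 - 4*s + z*(-44*s^2 + 28*s)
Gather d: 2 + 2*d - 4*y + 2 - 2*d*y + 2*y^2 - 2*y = d*(2 - 2*y) + 2*y^2 - 6*y + 4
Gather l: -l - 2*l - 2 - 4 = -3*l - 6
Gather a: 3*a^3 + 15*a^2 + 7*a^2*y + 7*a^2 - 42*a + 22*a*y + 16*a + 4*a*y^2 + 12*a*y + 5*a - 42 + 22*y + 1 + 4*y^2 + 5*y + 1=3*a^3 + a^2*(7*y + 22) + a*(4*y^2 + 34*y - 21) + 4*y^2 + 27*y - 40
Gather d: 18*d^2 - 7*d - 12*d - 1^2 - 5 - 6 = 18*d^2 - 19*d - 12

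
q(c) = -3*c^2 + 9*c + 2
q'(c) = 9 - 6*c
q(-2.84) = -47.76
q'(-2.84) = 26.04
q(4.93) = -26.54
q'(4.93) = -20.58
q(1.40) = 8.72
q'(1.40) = 0.60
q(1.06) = 8.17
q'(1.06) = 2.64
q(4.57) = -19.52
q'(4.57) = -18.42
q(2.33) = 6.68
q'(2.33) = -4.98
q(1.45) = 8.74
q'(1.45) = 0.30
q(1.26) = 8.58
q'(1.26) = 1.44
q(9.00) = -160.00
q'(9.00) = -45.00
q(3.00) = 2.00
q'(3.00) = -9.00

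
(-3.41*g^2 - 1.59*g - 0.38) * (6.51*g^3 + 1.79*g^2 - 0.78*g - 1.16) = -22.1991*g^5 - 16.4548*g^4 - 2.6601*g^3 + 4.5156*g^2 + 2.1408*g + 0.4408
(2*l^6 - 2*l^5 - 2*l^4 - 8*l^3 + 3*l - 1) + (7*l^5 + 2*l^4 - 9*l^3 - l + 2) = 2*l^6 + 5*l^5 - 17*l^3 + 2*l + 1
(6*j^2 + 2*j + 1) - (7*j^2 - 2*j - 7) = -j^2 + 4*j + 8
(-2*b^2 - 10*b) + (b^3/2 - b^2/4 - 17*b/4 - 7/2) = b^3/2 - 9*b^2/4 - 57*b/4 - 7/2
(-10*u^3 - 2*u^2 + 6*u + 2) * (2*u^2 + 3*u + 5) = -20*u^5 - 34*u^4 - 44*u^3 + 12*u^2 + 36*u + 10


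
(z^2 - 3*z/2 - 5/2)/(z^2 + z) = (z - 5/2)/z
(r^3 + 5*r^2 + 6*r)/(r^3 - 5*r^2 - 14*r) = (r + 3)/(r - 7)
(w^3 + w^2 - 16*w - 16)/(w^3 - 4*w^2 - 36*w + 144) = (w^2 + 5*w + 4)/(w^2 - 36)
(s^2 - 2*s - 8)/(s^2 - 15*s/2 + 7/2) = 2*(s^2 - 2*s - 8)/(2*s^2 - 15*s + 7)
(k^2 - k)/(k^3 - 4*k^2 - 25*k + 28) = k/(k^2 - 3*k - 28)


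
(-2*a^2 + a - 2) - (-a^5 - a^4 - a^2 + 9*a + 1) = a^5 + a^4 - a^2 - 8*a - 3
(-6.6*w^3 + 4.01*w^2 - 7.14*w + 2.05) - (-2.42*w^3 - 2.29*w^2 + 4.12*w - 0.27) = -4.18*w^3 + 6.3*w^2 - 11.26*w + 2.32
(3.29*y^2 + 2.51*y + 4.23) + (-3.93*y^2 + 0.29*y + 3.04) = -0.64*y^2 + 2.8*y + 7.27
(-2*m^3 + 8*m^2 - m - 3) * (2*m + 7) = -4*m^4 + 2*m^3 + 54*m^2 - 13*m - 21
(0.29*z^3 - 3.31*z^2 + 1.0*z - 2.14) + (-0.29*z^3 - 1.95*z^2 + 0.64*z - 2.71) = -5.26*z^2 + 1.64*z - 4.85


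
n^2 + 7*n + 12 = (n + 3)*(n + 4)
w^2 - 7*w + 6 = (w - 6)*(w - 1)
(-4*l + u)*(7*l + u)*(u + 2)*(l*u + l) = -28*l^3*u^2 - 84*l^3*u - 56*l^3 + 3*l^2*u^3 + 9*l^2*u^2 + 6*l^2*u + l*u^4 + 3*l*u^3 + 2*l*u^2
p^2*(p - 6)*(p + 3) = p^4 - 3*p^3 - 18*p^2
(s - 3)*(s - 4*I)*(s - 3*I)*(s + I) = s^4 - 3*s^3 - 6*I*s^3 - 5*s^2 + 18*I*s^2 + 15*s - 12*I*s + 36*I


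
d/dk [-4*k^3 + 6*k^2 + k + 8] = -12*k^2 + 12*k + 1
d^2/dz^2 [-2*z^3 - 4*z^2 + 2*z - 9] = -12*z - 8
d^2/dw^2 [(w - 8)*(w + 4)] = 2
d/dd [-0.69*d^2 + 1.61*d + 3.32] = 1.61 - 1.38*d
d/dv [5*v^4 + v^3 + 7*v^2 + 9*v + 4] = 20*v^3 + 3*v^2 + 14*v + 9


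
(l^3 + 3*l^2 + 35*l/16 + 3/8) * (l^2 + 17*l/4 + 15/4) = l^5 + 29*l^4/4 + 299*l^3/16 + 1339*l^2/64 + 627*l/64 + 45/32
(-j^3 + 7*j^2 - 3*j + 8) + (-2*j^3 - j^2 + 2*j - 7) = -3*j^3 + 6*j^2 - j + 1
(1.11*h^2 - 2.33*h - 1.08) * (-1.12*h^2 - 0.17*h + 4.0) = -1.2432*h^4 + 2.4209*h^3 + 6.0457*h^2 - 9.1364*h - 4.32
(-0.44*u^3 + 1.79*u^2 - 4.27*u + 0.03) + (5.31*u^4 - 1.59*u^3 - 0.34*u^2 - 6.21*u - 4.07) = 5.31*u^4 - 2.03*u^3 + 1.45*u^2 - 10.48*u - 4.04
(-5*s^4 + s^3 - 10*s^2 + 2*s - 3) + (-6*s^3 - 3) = -5*s^4 - 5*s^3 - 10*s^2 + 2*s - 6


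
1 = 1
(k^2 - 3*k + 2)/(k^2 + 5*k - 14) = (k - 1)/(k + 7)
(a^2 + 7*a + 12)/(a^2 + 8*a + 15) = (a + 4)/(a + 5)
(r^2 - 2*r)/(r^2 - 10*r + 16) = r/(r - 8)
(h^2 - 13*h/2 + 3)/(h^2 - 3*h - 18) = (h - 1/2)/(h + 3)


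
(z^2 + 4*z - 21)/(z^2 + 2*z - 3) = (z^2 + 4*z - 21)/(z^2 + 2*z - 3)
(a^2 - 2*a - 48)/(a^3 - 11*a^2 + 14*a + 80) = (a + 6)/(a^2 - 3*a - 10)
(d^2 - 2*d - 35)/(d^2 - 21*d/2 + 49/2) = 2*(d + 5)/(2*d - 7)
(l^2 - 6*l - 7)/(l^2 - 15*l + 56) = (l + 1)/(l - 8)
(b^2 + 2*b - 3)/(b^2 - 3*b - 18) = (b - 1)/(b - 6)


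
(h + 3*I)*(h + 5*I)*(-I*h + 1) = -I*h^3 + 9*h^2 + 23*I*h - 15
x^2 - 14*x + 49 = (x - 7)^2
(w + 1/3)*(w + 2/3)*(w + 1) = w^3 + 2*w^2 + 11*w/9 + 2/9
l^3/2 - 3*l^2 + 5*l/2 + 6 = (l/2 + 1/2)*(l - 4)*(l - 3)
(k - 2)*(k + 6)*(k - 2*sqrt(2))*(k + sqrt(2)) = k^4 - sqrt(2)*k^3 + 4*k^3 - 16*k^2 - 4*sqrt(2)*k^2 - 16*k + 12*sqrt(2)*k + 48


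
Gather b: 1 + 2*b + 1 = 2*b + 2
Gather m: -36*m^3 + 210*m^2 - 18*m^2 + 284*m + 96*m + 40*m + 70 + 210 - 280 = -36*m^3 + 192*m^2 + 420*m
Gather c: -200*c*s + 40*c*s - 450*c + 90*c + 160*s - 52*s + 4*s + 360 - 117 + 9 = c*(-160*s - 360) + 112*s + 252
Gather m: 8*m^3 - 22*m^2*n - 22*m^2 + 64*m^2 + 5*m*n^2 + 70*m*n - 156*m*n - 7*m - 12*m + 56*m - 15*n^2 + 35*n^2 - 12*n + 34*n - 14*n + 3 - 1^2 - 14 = 8*m^3 + m^2*(42 - 22*n) + m*(5*n^2 - 86*n + 37) + 20*n^2 + 8*n - 12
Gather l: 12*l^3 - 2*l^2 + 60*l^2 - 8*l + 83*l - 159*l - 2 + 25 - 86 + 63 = 12*l^3 + 58*l^2 - 84*l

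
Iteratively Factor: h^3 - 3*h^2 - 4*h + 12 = (h - 3)*(h^2 - 4) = (h - 3)*(h + 2)*(h - 2)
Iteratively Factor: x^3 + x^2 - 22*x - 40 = (x - 5)*(x^2 + 6*x + 8) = (x - 5)*(x + 4)*(x + 2)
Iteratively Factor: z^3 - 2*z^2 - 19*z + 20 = (z + 4)*(z^2 - 6*z + 5) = (z - 5)*(z + 4)*(z - 1)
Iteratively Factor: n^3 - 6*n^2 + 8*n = (n - 4)*(n^2 - 2*n) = n*(n - 4)*(n - 2)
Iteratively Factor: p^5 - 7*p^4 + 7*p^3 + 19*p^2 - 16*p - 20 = (p - 2)*(p^4 - 5*p^3 - 3*p^2 + 13*p + 10) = (p - 2)*(p + 1)*(p^3 - 6*p^2 + 3*p + 10) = (p - 2)^2*(p + 1)*(p^2 - 4*p - 5) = (p - 2)^2*(p + 1)^2*(p - 5)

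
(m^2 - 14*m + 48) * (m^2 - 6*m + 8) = m^4 - 20*m^3 + 140*m^2 - 400*m + 384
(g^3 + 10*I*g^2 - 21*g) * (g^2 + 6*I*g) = g^5 + 16*I*g^4 - 81*g^3 - 126*I*g^2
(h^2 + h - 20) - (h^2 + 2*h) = -h - 20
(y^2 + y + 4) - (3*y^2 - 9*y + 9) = -2*y^2 + 10*y - 5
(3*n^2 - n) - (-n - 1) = 3*n^2 + 1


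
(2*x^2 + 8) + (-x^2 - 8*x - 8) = x^2 - 8*x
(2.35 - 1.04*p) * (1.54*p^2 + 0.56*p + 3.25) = -1.6016*p^3 + 3.0366*p^2 - 2.064*p + 7.6375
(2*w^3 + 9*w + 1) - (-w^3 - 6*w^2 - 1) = 3*w^3 + 6*w^2 + 9*w + 2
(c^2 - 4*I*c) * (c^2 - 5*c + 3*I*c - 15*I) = c^4 - 5*c^3 - I*c^3 + 12*c^2 + 5*I*c^2 - 60*c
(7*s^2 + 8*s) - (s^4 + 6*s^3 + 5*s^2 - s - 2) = -s^4 - 6*s^3 + 2*s^2 + 9*s + 2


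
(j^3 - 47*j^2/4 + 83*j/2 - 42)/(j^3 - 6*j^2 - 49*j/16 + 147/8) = 4*(j - 4)/(4*j + 7)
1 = 1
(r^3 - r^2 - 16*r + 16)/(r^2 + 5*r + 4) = (r^2 - 5*r + 4)/(r + 1)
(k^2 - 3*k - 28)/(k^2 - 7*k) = (k + 4)/k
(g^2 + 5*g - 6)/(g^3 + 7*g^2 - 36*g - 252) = (g - 1)/(g^2 + g - 42)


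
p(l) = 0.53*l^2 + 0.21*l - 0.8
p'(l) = 1.06*l + 0.21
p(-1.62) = 0.25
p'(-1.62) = -1.51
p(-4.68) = 9.83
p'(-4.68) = -4.75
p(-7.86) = 30.29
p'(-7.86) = -8.12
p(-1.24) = -0.25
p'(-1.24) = -1.10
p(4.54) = 11.08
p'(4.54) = 5.02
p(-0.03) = -0.81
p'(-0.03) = 0.18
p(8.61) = 40.30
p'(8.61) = 9.34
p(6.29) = 21.49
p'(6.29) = 6.88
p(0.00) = -0.80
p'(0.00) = 0.21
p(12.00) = 78.04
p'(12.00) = 12.93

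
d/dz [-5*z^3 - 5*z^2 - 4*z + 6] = -15*z^2 - 10*z - 4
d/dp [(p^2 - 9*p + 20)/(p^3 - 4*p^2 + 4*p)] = (-p^3 + 16*p^2 - 60*p + 40)/(p^2*(p^3 - 6*p^2 + 12*p - 8))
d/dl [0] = 0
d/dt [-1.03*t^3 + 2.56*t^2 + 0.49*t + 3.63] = -3.09*t^2 + 5.12*t + 0.49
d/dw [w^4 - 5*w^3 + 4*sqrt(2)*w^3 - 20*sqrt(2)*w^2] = w*(4*w^2 - 15*w + 12*sqrt(2)*w - 40*sqrt(2))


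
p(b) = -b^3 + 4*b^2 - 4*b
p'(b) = -3*b^2 + 8*b - 4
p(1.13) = -0.86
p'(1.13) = 1.21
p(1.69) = -0.16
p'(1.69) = 0.95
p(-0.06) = 0.25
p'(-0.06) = -4.49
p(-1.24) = 13.02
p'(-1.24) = -18.53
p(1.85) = -0.04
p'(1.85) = 0.53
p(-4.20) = 161.45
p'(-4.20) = -90.52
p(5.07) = -47.78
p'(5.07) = -40.55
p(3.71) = -10.85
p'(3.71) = -15.61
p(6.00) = -96.00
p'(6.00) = -64.00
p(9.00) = -441.00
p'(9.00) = -175.00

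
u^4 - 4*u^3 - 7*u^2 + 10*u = u*(u - 5)*(u - 1)*(u + 2)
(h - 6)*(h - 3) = h^2 - 9*h + 18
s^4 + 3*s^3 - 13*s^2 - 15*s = s*(s - 3)*(s + 1)*(s + 5)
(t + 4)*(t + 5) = t^2 + 9*t + 20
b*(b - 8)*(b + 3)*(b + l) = b^4 + b^3*l - 5*b^3 - 5*b^2*l - 24*b^2 - 24*b*l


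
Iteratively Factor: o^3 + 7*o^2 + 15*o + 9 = (o + 3)*(o^2 + 4*o + 3) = (o + 3)^2*(o + 1)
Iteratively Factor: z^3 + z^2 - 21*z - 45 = (z - 5)*(z^2 + 6*z + 9) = (z - 5)*(z + 3)*(z + 3)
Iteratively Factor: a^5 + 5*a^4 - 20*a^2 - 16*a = (a - 2)*(a^4 + 7*a^3 + 14*a^2 + 8*a) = (a - 2)*(a + 1)*(a^3 + 6*a^2 + 8*a) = a*(a - 2)*(a + 1)*(a^2 + 6*a + 8) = a*(a - 2)*(a + 1)*(a + 2)*(a + 4)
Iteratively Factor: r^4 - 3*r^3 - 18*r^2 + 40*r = (r - 5)*(r^3 + 2*r^2 - 8*r) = (r - 5)*(r + 4)*(r^2 - 2*r) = (r - 5)*(r - 2)*(r + 4)*(r)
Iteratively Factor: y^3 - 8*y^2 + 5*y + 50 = (y + 2)*(y^2 - 10*y + 25) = (y - 5)*(y + 2)*(y - 5)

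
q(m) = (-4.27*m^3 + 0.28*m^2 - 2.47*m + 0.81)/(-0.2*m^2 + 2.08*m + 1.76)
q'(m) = (0.4*m - 2.08)*(-4.27*m^3 + 0.28*m^2 - 2.47*m + 0.81)/(-0.2*m^2 + 2.08*m + 1.76)^2 + (-12.81*m^2 + 0.56*m - 2.47)/(-0.2*m^2 + 2.08*m + 1.76)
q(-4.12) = -30.81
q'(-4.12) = 10.52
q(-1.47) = -10.76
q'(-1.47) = 1.31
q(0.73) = -0.79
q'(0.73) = -2.36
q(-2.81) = -18.49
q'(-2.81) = 8.12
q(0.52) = -0.36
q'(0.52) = -1.78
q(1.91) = -6.52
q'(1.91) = -7.90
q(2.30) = -10.09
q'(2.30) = -10.43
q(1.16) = -2.14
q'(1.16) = -4.00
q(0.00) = 0.46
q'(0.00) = -1.95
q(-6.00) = -52.90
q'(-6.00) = 12.83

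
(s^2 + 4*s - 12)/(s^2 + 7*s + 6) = (s - 2)/(s + 1)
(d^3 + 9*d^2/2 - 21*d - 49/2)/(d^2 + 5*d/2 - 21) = (d^2 + 8*d + 7)/(d + 6)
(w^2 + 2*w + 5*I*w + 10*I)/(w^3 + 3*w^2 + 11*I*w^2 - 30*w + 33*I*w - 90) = (w + 2)/(w^2 + w*(3 + 6*I) + 18*I)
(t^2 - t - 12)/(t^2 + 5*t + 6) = (t - 4)/(t + 2)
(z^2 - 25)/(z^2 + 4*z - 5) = (z - 5)/(z - 1)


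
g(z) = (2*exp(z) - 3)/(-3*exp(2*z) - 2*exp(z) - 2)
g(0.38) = 0.01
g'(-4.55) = -0.03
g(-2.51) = 1.30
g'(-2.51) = -0.19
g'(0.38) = -0.27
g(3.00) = -0.03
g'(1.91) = 0.04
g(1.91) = -0.07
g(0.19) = 0.07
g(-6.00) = 1.49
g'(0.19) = -0.36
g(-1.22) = 0.84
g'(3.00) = 0.03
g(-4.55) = 1.47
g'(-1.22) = -0.54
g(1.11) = -0.09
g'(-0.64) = -0.62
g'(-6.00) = -0.00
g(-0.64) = 0.50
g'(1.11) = -0.02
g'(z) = (2*exp(z) - 3)*(6*exp(2*z) + 2*exp(z))/(-3*exp(2*z) - 2*exp(z) - 2)^2 + 2*exp(z)/(-3*exp(2*z) - 2*exp(z) - 2) = (6*exp(2*z) - 18*exp(z) - 10)*exp(z)/(9*exp(4*z) + 12*exp(3*z) + 16*exp(2*z) + 8*exp(z) + 4)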